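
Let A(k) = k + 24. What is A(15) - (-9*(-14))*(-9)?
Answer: 1173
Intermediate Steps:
A(k) = 24 + k
A(15) - (-9*(-14))*(-9) = (24 + 15) - (-9*(-14))*(-9) = 39 - 126*(-9) = 39 - 1*(-1134) = 39 + 1134 = 1173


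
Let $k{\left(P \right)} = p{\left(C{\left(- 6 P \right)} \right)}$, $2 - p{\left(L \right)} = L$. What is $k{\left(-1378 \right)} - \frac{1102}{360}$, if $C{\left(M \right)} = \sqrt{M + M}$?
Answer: $- \frac{191}{180} - 2 \sqrt{4134} \approx -129.65$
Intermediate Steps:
$C{\left(M \right)} = \sqrt{2} \sqrt{M}$ ($C{\left(M \right)} = \sqrt{2 M} = \sqrt{2} \sqrt{M}$)
$p{\left(L \right)} = 2 - L$
$k{\left(P \right)} = 2 - 2 \sqrt{3} \sqrt{- P}$ ($k{\left(P \right)} = 2 - \sqrt{2} \sqrt{- 6 P} = 2 - \sqrt{2} \sqrt{6} \sqrt{- P} = 2 - 2 \sqrt{3} \sqrt{- P}$)
$k{\left(-1378 \right)} - \frac{1102}{360} = \left(2 - 2 \sqrt{3} \sqrt{\left(-1\right) \left(-1378\right)}\right) - \frac{1102}{360} = \left(2 - 2 \sqrt{3} \sqrt{1378}\right) - \frac{551}{180} = \left(2 - 2 \sqrt{4134}\right) - \frac{551}{180} = - \frac{191}{180} - 2 \sqrt{4134}$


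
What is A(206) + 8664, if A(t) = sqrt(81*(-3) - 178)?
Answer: 8664 + I*sqrt(421) ≈ 8664.0 + 20.518*I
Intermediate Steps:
A(t) = I*sqrt(421) (A(t) = sqrt(-243 - 178) = sqrt(-421) = I*sqrt(421))
A(206) + 8664 = I*sqrt(421) + 8664 = 8664 + I*sqrt(421)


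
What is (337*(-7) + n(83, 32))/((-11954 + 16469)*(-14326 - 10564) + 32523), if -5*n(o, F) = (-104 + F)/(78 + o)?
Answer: 1898923/90438390735 ≈ 2.0997e-5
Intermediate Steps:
n(o, F) = -(-104 + F)/(5*(78 + o))
(337*(-7) + n(83, 32))/((-11954 + 16469)*(-14326 - 10564) + 32523) = (337*(-7) + (104 - 1*32)/(5*(78 + 83)))/((-11954 + 16469)*(-14326 - 10564) + 32523) = (-2359 + (1/5)*(104 - 32)/161)/(4515*(-24890) + 32523) = (-2359 + (1/5)*(1/161)*72)/(-112378350 + 32523) = (-2359 + 72/805)/(-112345827) = -1898923/805*(-1/112345827) = 1898923/90438390735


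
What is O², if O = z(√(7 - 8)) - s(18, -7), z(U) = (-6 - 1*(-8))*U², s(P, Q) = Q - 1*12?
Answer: 289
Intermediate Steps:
s(P, Q) = -12 + Q (s(P, Q) = Q - 12 = -12 + Q)
z(U) = 2*U² (z(U) = (-6 + 8)*U² = 2*U²)
O = 17 (O = 2*(√(7 - 8))² - (-12 - 7) = 2*(√(-1))² - 1*(-19) = 2*I² + 19 = 2*(-1) + 19 = -2 + 19 = 17)
O² = 17² = 289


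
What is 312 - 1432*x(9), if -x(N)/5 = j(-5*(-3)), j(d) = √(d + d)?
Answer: 312 + 7160*√30 ≈ 39529.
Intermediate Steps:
j(d) = √2*√d (j(d) = √(2*d) = √2*√d)
x(N) = -5*√30 (x(N) = -5*√2*√(-5*(-3)) = -5*√2*√15 = -5*√30)
312 - 1432*x(9) = 312 - (-7160)*√30 = 312 + 7160*√30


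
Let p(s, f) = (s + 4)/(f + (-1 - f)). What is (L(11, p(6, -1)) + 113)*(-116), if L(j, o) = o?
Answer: -11948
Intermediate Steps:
p(s, f) = -4 - s (p(s, f) = (4 + s)/(-1) = (4 + s)*(-1) = -4 - s)
(L(11, p(6, -1)) + 113)*(-116) = ((-4 - 1*6) + 113)*(-116) = ((-4 - 6) + 113)*(-116) = (-10 + 113)*(-116) = 103*(-116) = -11948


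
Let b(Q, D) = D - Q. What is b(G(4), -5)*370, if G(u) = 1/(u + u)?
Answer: -7585/4 ≈ -1896.3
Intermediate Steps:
G(u) = 1/(2*u)
b(G(4), -5)*370 = (-5 - 1/(2*4))*370 = (-5 - 1*⅛)*370 = (-5 - ⅛)*370 = -41/8*370 = -7585/4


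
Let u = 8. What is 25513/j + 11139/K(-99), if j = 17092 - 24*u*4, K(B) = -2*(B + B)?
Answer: 727031/24486 ≈ 29.692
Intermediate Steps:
K(B) = -4*B
j = 16324 (j = 17092 - 24*8*4 = 17092 - 192*4 = 17092 - 768 = 16324)
25513/j + 11139/K(-99) = 25513/16324 + 11139/((-4*(-99))) = 25513*(1/16324) + 11139/396 = 25513/16324 + 11139*(1/396) = 25513/16324 + 3713/132 = 727031/24486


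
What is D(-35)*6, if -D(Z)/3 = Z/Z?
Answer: -18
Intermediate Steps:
D(Z) = -3 (D(Z) = -3*Z/Z = -3*1 = -3)
D(-35)*6 = -3*6 = -18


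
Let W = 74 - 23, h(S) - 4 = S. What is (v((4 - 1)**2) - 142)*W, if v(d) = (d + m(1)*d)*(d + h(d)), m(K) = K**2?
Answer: 12954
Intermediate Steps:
h(S) = 4 + S
W = 51
v(d) = 2*d*(4 + 2*d) (v(d) = (d + 1**2*d)*(d + (4 + d)) = (d + 1*d)*(4 + 2*d) = (d + d)*(4 + 2*d) = (2*d)*(4 + 2*d) = 2*d*(4 + 2*d))
(v((4 - 1)**2) - 142)*W = (4*(4 - 1)**2*(2 + (4 - 1)**2) - 142)*51 = (4*3**2*(2 + 3**2) - 142)*51 = (4*9*(2 + 9) - 142)*51 = (4*9*11 - 142)*51 = (396 - 142)*51 = 254*51 = 12954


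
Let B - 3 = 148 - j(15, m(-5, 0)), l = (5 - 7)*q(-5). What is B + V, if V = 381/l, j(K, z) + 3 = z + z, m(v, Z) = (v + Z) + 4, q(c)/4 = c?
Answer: 6621/40 ≈ 165.52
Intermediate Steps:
q(c) = 4*c
l = 40 (l = (5 - 7)*(4*(-5)) = -2*(-20) = 40)
m(v, Z) = 4 + Z + v (m(v, Z) = (Z + v) + 4 = 4 + Z + v)
j(K, z) = -3 + 2*z (j(K, z) = -3 + (z + z) = -3 + 2*z)
V = 381/40 ≈ 9.5250
B = 156 (B = 3 + (148 - (-3 + 2*(4 + 0 - 5))) = 3 + (148 - (-3 + 2*(-1))) = 3 + (148 - (-3 - 2)) = 3 + (148 - 1*(-5)) = 3 + (148 + 5) = 3 + 153 = 156)
B + V = 156 + 381/40 = 6621/40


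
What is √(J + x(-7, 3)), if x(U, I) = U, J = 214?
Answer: 3*√23 ≈ 14.387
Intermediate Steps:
√(J + x(-7, 3)) = √(214 - 7) = √207 = 3*√23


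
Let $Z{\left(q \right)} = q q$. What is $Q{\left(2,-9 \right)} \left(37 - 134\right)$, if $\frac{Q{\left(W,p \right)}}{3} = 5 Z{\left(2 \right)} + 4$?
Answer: $-6984$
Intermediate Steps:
$Z{\left(q \right)} = q^{2}$
$Q{\left(W,p \right)} = 72$ ($Q{\left(W,p \right)} = 3 \left(5 \cdot 2^{2} + 4\right) = 3 \left(5 \cdot 4 + 4\right) = 3 \left(20 + 4\right) = 3 \cdot 24 = 72$)
$Q{\left(2,-9 \right)} \left(37 - 134\right) = 72 \left(37 - 134\right) = 72 \left(-97\right) = -6984$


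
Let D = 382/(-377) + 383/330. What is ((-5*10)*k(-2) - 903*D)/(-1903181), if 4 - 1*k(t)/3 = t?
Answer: 42840631/78924916070 ≈ 0.00054280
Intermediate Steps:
D = 18331/124410 (D = 382*(-1/377) + 383*(1/330) = -382/377 + 383/330 = 18331/124410 ≈ 0.14734)
k(t) = 12 - 3*t
((-5*10)*k(-2) - 903*D)/(-1903181) = ((-5*10)*(12 - 3*(-2)) - 903*18331/124410)/(-1903181) = (-50*(12 + 6) - 5517631/41470)*(-1/1903181) = (-50*18 - 5517631/41470)*(-1/1903181) = (-900 - 5517631/41470)*(-1/1903181) = -42840631/41470*(-1/1903181) = 42840631/78924916070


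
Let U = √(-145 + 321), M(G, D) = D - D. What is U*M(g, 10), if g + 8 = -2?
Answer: 0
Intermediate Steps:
g = -10 (g = -8 - 2 = -10)
M(G, D) = 0
U = 4*√11 (U = √176 = 4*√11 ≈ 13.266)
U*M(g, 10) = (4*√11)*0 = 0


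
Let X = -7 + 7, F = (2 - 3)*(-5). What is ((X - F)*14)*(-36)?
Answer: 2520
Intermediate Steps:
F = 5 (F = -1*(-5) = 5)
X = 0
((X - F)*14)*(-36) = ((0 - 1*5)*14)*(-36) = ((0 - 5)*14)*(-36) = -5*14*(-36) = -70*(-36) = 2520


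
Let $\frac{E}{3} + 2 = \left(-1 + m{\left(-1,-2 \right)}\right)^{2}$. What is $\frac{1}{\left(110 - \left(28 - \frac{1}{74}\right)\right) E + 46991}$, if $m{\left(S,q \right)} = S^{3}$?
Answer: $\frac{37}{1756874} \approx 2.106 \cdot 10^{-5}$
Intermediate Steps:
$E = 6$ ($E = -6 + 3 \left(-1 + \left(-1\right)^{3}\right)^{2} = -6 + 3 \left(-1 - 1\right)^{2} = -6 + 3 \left(-2\right)^{2} = -6 + 3 \cdot 4 = -6 + 12 = 6$)
$\frac{1}{\left(110 - \left(28 - \frac{1}{74}\right)\right) E + 46991} = \frac{1}{\left(110 - \left(28 - \frac{1}{74}\right)\right) 6 + 46991} = \frac{1}{\left(110 + \left(-28 + \frac{1}{74}\right)\right) 6 + 46991} = \frac{1}{\left(110 - \frac{2071}{74}\right) 6 + 46991} = \frac{1}{\frac{6069}{74} \cdot 6 + 46991} = \frac{1}{\frac{18207}{37} + 46991} = \frac{1}{\frac{1756874}{37}} = \frac{37}{1756874}$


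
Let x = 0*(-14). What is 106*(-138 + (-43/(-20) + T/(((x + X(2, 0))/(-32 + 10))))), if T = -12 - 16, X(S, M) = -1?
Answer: -796961/10 ≈ -79696.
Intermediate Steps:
T = -28
x = 0
106*(-138 + (-43/(-20) + T/(((x + X(2, 0))/(-32 + 10))))) = 106*(-138 + (-43/(-20) - 28*(-32 + 10)/(0 - 1))) = 106*(-138 + (-43*(-1/20) - 28/((-1/(-22))))) = 106*(-138 + (43/20 - 28/((-1*(-1/22))))) = 106*(-138 + (43/20 - 28/1/22)) = 106*(-138 + (43/20 - 28*22)) = 106*(-138 + (43/20 - 616)) = 106*(-138 - 12277/20) = 106*(-15037/20) = -796961/10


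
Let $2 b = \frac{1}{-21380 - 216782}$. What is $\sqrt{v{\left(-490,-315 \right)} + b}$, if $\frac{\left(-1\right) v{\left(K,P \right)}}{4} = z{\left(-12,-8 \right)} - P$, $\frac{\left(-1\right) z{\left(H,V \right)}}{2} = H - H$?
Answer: $\frac{i \sqrt{71468634306521}}{238162} \approx 35.496 i$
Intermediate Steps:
$z{\left(H,V \right)} = 0$ ($z{\left(H,V \right)} = - 2 \left(H - H\right) = \left(-2\right) 0 = 0$)
$v{\left(K,P \right)} = 4 P$ ($v{\left(K,P \right)} = - 4 \left(0 - P\right) = - 4 \left(- P\right) = 4 P$)
$b = - \frac{1}{476324}$ ($b = \frac{1}{2 \left(-21380 - 216782\right)} = \frac{1}{2 \left(-238162\right)} = \frac{1}{2} \left(- \frac{1}{238162}\right) = - \frac{1}{476324} \approx -2.0994 \cdot 10^{-6}$)
$\sqrt{v{\left(-490,-315 \right)} + b} = \sqrt{4 \left(-315\right) - \frac{1}{476324}} = \sqrt{-1260 - \frac{1}{476324}} = \sqrt{- \frac{600168241}{476324}} = \frac{i \sqrt{71468634306521}}{238162}$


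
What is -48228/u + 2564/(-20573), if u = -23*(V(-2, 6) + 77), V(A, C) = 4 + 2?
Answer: 987299968/39273857 ≈ 25.139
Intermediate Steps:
V(A, C) = 6
u = -1909 (u = -23*(6 + 77) = -23*83 = -1909)
-48228/u + 2564/(-20573) = -48228/(-1909) + 2564/(-20573) = -48228*(-1/1909) + 2564*(-1/20573) = 48228/1909 - 2564/20573 = 987299968/39273857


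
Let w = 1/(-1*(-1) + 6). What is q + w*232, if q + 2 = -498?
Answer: -3268/7 ≈ -466.86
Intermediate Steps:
q = -500 (q = -2 - 498 = -500)
w = ⅐ (w = 1/(1 + 6) = 1/7 = ⅐ ≈ 0.14286)
q + w*232 = -500 + (⅐)*232 = -500 + 232/7 = -3268/7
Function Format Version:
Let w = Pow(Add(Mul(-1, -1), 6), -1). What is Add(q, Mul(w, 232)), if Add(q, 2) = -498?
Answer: Rational(-3268, 7) ≈ -466.86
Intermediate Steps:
q = -500 (q = Add(-2, -498) = -500)
w = Rational(1, 7) (w = Pow(Add(1, 6), -1) = Pow(7, -1) = Rational(1, 7) ≈ 0.14286)
Add(q, Mul(w, 232)) = Add(-500, Mul(Rational(1, 7), 232)) = Add(-500, Rational(232, 7)) = Rational(-3268, 7)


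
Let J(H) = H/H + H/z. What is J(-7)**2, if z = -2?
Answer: 81/4 ≈ 20.250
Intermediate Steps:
J(H) = 1 - H/2 (J(H) = H/H + H/(-2) = 1 + H*(-1/2) = 1 - H/2)
J(-7)**2 = (1 - 1/2*(-7))**2 = (1 + 7/2)**2 = (9/2)**2 = 81/4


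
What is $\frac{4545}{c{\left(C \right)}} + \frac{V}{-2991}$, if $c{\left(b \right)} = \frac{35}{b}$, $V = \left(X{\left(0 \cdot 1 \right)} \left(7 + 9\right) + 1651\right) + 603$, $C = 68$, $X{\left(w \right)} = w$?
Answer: $\frac{184863914}{20937} \approx 8829.5$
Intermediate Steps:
$V = 2254$ ($V = \left(0 \cdot 1 \left(7 + 9\right) + 1651\right) + 603 = \left(0 \cdot 16 + 1651\right) + 603 = \left(0 + 1651\right) + 603 = 1651 + 603 = 2254$)
$\frac{4545}{c{\left(C \right)}} + \frac{V}{-2991} = \frac{4545}{35 \cdot \frac{1}{68}} + \frac{2254}{-2991} = \frac{4545}{35 \cdot \frac{1}{68}} + 2254 \left(- \frac{1}{2991}\right) = \frac{4545}{\frac{35}{68}} - \frac{2254}{2991} = 4545 \cdot \frac{68}{35} - \frac{2254}{2991} = \frac{61812}{7} - \frac{2254}{2991} = \frac{184863914}{20937}$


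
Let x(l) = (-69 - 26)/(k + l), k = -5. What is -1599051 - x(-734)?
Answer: -1181698784/739 ≈ -1.5991e+6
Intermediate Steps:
x(l) = -95/(-5 + l) (x(l) = (-69 - 26)/(-5 + l) = -95/(-5 + l))
-1599051 - x(-734) = -1599051 - (-95)/(-5 - 734) = -1599051 - (-95)/(-739) = -1599051 - (-95)*(-1)/739 = -1599051 - 1*95/739 = -1599051 - 95/739 = -1181698784/739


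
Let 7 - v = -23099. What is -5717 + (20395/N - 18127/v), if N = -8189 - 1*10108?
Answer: -805927254061/140923494 ≈ -5718.9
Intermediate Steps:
N = -18297 (N = -8189 - 10108 = -18297)
v = 23106 (v = 7 - 1*(-23099) = 7 + 23099 = 23106)
-5717 + (20395/N - 18127/v) = -5717 + (20395/(-18297) - 18127/23106) = -5717 + (20395*(-1/18297) - 18127*1/23106) = -5717 + (-20395/18297 - 18127/23106) = -5717 - 267638863/140923494 = -805927254061/140923494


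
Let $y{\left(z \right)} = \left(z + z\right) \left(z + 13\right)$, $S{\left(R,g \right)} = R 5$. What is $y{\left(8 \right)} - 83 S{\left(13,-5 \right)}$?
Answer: $-5059$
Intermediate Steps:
$S{\left(R,g \right)} = 5 R$
$y{\left(z \right)} = 2 z \left(13 + z\right)$
$y{\left(8 \right)} - 83 S{\left(13,-5 \right)} = 2 \cdot 8 \left(13 + 8\right) - 83 \cdot 5 \cdot 13 = 2 \cdot 8 \cdot 21 - 5395 = 336 - 5395 = -5059$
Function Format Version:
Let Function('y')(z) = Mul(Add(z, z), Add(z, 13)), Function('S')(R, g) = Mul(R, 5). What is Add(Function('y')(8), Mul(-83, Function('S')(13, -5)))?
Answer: -5059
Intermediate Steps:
Function('S')(R, g) = Mul(5, R)
Function('y')(z) = Mul(2, z, Add(13, z)) (Function('y')(z) = Mul(Mul(2, z), Add(13, z)) = Mul(2, z, Add(13, z)))
Add(Function('y')(8), Mul(-83, Function('S')(13, -5))) = Add(Mul(2, 8, Add(13, 8)), Mul(-83, Mul(5, 13))) = Add(Mul(2, 8, 21), Mul(-83, 65)) = Add(336, -5395) = -5059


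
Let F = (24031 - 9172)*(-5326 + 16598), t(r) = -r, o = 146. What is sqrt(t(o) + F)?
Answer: sqrt(167490502) ≈ 12942.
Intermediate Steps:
F = 167490648 (F = 14859*11272 = 167490648)
sqrt(t(o) + F) = sqrt(-1*146 + 167490648) = sqrt(-146 + 167490648) = sqrt(167490502)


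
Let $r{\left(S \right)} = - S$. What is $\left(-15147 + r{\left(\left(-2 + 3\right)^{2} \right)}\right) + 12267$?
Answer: $-2881$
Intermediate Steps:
$\left(-15147 + r{\left(\left(-2 + 3\right)^{2} \right)}\right) + 12267 = \left(-15147 - \left(-2 + 3\right)^{2}\right) + 12267 = \left(-15147 - 1^{2}\right) + 12267 = \left(-15147 - 1\right) + 12267 = -15148 + 12267 = -2881$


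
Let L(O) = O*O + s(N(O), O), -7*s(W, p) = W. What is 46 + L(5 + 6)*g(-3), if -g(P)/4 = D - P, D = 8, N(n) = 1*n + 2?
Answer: -36374/7 ≈ -5196.3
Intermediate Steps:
N(n) = 2 + n (N(n) = n + 2 = 2 + n)
s(W, p) = -W/7
g(P) = -32 + 4*P (g(P) = -4*(8 - P) = -32 + 4*P)
L(O) = -2/7 + O**2 - O/7 (L(O) = O*O - (2 + O)/7 = O**2 + (-2/7 - O/7) = -2/7 + O**2 - O/7)
46 + L(5 + 6)*g(-3) = 46 + (-2/7 + (5 + 6)**2 - (5 + 6)/7)*(-32 + 4*(-3)) = 46 + (-2/7 + 11**2 - 1/7*11)*(-32 - 12) = 46 + (-2/7 + 121 - 11/7)*(-44) = 46 + (834/7)*(-44) = 46 - 36696/7 = -36374/7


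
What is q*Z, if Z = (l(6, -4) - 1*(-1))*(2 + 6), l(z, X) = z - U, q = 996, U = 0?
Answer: 55776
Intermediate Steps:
l(z, X) = z (l(z, X) = z - 1*0 = z + 0 = z)
Z = 56 (Z = (6 - 1*(-1))*(2 + 6) = (6 + 1)*8 = 7*8 = 56)
q*Z = 996*56 = 55776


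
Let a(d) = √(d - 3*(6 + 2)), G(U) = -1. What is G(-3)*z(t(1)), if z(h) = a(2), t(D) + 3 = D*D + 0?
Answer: -I*√22 ≈ -4.6904*I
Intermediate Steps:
t(D) = -3 + D² (t(D) = -3 + (D*D + 0) = -3 + (D² + 0) = -3 + D²)
a(d) = √(-24 + d) (a(d) = √(d - 3*8) = √(d - 24) = √(-24 + d))
z(h) = I*√22 (z(h) = √(-24 + 2) = √(-22) = I*√22)
G(-3)*z(t(1)) = -I*√22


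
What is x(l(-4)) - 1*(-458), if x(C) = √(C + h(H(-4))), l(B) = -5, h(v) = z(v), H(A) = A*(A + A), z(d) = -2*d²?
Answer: 458 + I*√2053 ≈ 458.0 + 45.31*I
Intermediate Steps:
H(A) = 2*A² (H(A) = A*(2*A) = 2*A²)
h(v) = -2*v²
x(C) = √(-2048 + C) (x(C) = √(C - 2*(2*(-4)²)²) = √(C - 2*(2*16)²) = √(C - 2*32²) = √(C - 2*1024) = √(C - 2048) = √(-2048 + C))
x(l(-4)) - 1*(-458) = √(-2048 - 5) - 1*(-458) = √(-2053) + 458 = I*√2053 + 458 = 458 + I*√2053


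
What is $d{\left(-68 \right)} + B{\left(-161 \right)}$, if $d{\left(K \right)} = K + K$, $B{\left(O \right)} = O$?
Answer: $-297$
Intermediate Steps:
$d{\left(K \right)} = 2 K$
$d{\left(-68 \right)} + B{\left(-161 \right)} = 2 \left(-68\right) - 161 = -136 - 161 = -297$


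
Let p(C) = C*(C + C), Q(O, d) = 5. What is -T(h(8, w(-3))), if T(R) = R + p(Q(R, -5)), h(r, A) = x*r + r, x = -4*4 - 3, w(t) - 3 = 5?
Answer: 94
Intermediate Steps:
w(t) = 8 (w(t) = 3 + 5 = 8)
x = -19 (x = -16 - 3 = -19)
p(C) = 2*C² (p(C) = C*(2*C) = 2*C²)
h(r, A) = -18*r (h(r, A) = -19*r + r = -18*r)
T(R) = 50 + R (T(R) = R + 2*5² = R + 2*25 = R + 50 = 50 + R)
-T(h(8, w(-3))) = -(50 - 18*8) = -(50 - 144) = -1*(-94) = 94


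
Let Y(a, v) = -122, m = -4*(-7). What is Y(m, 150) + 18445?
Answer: 18323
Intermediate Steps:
m = 28
Y(m, 150) + 18445 = -122 + 18445 = 18323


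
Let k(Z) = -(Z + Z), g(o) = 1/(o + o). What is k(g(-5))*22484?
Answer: 22484/5 ≈ 4496.8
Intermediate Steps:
g(o) = 1/(2*o)
k(Z) = -2*Z
k(g(-5))*22484 = -1/(-5)*22484 = -(-1)/5*22484 = -2*(-⅒)*22484 = (⅕)*22484 = 22484/5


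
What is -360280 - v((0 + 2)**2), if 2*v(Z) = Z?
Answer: -360282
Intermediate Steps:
v(Z) = Z/2
-360280 - v((0 + 2)**2) = -360280 - (0 + 2)**2/2 = -360280 - 2**2/2 = -360280 - 4/2 = -360280 - 1*2 = -360280 - 2 = -360282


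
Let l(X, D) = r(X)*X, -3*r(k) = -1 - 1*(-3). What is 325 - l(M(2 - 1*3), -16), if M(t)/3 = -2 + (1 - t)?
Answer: 325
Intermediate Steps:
r(k) = -2/3 (r(k) = -(-1 - 1*(-3))/3 = -(-1 + 3)/3 = -1/3*2 = -2/3)
M(t) = -3 - 3*t (M(t) = 3*(-2 + (1 - t)) = 3*(-1 - t) = -3 - 3*t)
l(X, D) = -2*X/3
325 - l(M(2 - 1*3), -16) = 325 - (-2)*(-3 - 3*(2 - 1*3))/3 = 325 - (-2)*(-3 - 3*(2 - 3))/3 = 325 - (-2)*(-3 - 3*(-1))/3 = 325 - (-2)*(-3 + 3)/3 = 325 - (-2)*0/3 = 325 - 1*0 = 325 + 0 = 325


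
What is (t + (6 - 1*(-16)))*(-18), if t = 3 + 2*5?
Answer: -630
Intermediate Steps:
t = 13 (t = 3 + 10 = 13)
(t + (6 - 1*(-16)))*(-18) = (13 + (6 - 1*(-16)))*(-18) = (13 + (6 + 16))*(-18) = (13 + 22)*(-18) = 35*(-18) = -630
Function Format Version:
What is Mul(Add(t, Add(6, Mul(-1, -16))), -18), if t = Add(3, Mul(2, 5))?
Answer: -630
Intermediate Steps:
t = 13 (t = Add(3, 10) = 13)
Mul(Add(t, Add(6, Mul(-1, -16))), -18) = Mul(Add(13, Add(6, Mul(-1, -16))), -18) = Mul(Add(13, Add(6, 16)), -18) = Mul(Add(13, 22), -18) = Mul(35, -18) = -630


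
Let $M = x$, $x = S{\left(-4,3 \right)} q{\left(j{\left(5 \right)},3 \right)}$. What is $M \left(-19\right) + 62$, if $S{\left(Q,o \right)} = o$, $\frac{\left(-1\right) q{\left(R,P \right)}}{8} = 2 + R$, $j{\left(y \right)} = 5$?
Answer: $3254$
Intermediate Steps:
$q{\left(R,P \right)} = -16 - 8 R$ ($q{\left(R,P \right)} = - 8 \left(2 + R\right) = -16 - 8 R$)
$x = -168$ ($x = 3 \left(-16 - 40\right) = 3 \left(-56\right) = -168$)
$M = -168$
$M \left(-19\right) + 62 = \left(-168\right) \left(-19\right) + 62 = 3192 + 62 = 3254$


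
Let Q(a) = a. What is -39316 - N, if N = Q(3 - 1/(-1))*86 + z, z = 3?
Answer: -39663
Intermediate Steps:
N = 347 (N = (3 - 1/(-1))*86 + 3 = (3 - 1*(-1))*86 + 3 = (3 + 1)*86 + 3 = 4*86 + 3 = 344 + 3 = 347)
-39316 - N = -39316 - 1*347 = -39316 - 347 = -39663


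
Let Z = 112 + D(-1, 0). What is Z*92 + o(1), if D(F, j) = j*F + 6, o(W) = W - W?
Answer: 10856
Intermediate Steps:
o(W) = 0
D(F, j) = 6 + F*j (D(F, j) = F*j + 6 = 6 + F*j)
Z = 118 (Z = 112 + (6 - 1*0) = 112 + (6 + 0) = 112 + 6 = 118)
Z*92 + o(1) = 118*92 + 0 = 10856 + 0 = 10856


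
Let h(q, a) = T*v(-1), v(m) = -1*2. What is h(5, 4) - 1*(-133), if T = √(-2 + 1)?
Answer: 133 - 2*I ≈ 133.0 - 2.0*I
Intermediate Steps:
T = I (T = √(-1) = I ≈ 1.0*I)
v(m) = -2
h(q, a) = -2*I (h(q, a) = I*(-2) = -2*I)
h(5, 4) - 1*(-133) = -2*I - 1*(-133) = -2*I + 133 = 133 - 2*I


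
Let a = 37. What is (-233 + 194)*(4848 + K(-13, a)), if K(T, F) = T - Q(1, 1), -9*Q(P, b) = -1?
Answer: -565682/3 ≈ -1.8856e+5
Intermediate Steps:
Q(P, b) = ⅑ (Q(P, b) = -⅑*(-1) = ⅑)
K(T, F) = -⅑ + T (K(T, F) = T - 1*⅑ = T - ⅑ = -⅑ + T)
(-233 + 194)*(4848 + K(-13, a)) = (-233 + 194)*(4848 + (-⅑ - 13)) = -39*(4848 - 118/9) = -39*43514/9 = -565682/3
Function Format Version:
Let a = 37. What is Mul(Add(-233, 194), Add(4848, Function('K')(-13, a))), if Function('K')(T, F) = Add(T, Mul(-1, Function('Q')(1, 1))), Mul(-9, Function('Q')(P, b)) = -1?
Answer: Rational(-565682, 3) ≈ -1.8856e+5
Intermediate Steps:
Function('Q')(P, b) = Rational(1, 9) (Function('Q')(P, b) = Mul(Rational(-1, 9), -1) = Rational(1, 9))
Function('K')(T, F) = Add(Rational(-1, 9), T) (Function('K')(T, F) = Add(T, Mul(-1, Rational(1, 9))) = Add(T, Rational(-1, 9)) = Add(Rational(-1, 9), T))
Mul(Add(-233, 194), Add(4848, Function('K')(-13, a))) = Mul(Add(-233, 194), Add(4848, Add(Rational(-1, 9), -13))) = Mul(-39, Add(4848, Rational(-118, 9))) = Mul(-39, Rational(43514, 9)) = Rational(-565682, 3)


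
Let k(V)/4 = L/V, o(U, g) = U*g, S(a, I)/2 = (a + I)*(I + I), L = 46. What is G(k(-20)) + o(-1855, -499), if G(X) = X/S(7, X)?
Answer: 40728375/44 ≈ 9.2565e+5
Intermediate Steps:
S(a, I) = 4*I*(I + a) (S(a, I) = 2*((a + I)*(I + I)) = 2*((I + a)*(2*I)) = 2*(2*I*(I + a)) = 4*I*(I + a))
k(V) = 184/V (k(V) = 4*(46/V) = 184/V)
G(X) = 1/(4*(7 + X)) (G(X) = X/((4*X*(X + 7))) = X/((4*X*(7 + X))) = X*(1/(4*X*(7 + X))) = 1/(4*(7 + X)))
G(k(-20)) + o(-1855, -499) = 1/(4*(7 + 184/(-20))) - 1855*(-499) = 1/(4*(7 + 184*(-1/20))) + 925645 = 1/(4*(7 - 46/5)) + 925645 = 1/(4*(-11/5)) + 925645 = (¼)*(-5/11) + 925645 = -5/44 + 925645 = 40728375/44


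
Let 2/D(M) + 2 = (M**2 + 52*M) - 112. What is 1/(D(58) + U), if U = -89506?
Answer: -3133/280422297 ≈ -1.1172e-5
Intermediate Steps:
D(M) = 2/(-114 + M**2 + 52*M) (D(M) = 2/(-2 + ((M**2 + 52*M) - 112)) = 2/(-2 + (-112 + M**2 + 52*M)) = 2/(-114 + M**2 + 52*M))
1/(D(58) + U) = 1/(2/(-114 + 58**2 + 52*58) - 89506) = 1/(2/(-114 + 3364 + 3016) - 89506) = 1/(2/6266 - 89506) = 1/(2*(1/6266) - 89506) = 1/(1/3133 - 89506) = 1/(-280422297/3133) = -3133/280422297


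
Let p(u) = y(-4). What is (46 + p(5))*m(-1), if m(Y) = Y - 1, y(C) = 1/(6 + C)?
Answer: -93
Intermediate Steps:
p(u) = 1/2 (p(u) = 1/(6 - 4) = 1/2)
m(Y) = -1 + Y
(46 + p(5))*m(-1) = (46 + 1/2)*(-1 - 1) = (93/2)*(-2) = -93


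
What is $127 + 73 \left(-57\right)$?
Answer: $-4034$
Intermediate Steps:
$127 + 73 \left(-57\right) = 127 - 4161 = -4034$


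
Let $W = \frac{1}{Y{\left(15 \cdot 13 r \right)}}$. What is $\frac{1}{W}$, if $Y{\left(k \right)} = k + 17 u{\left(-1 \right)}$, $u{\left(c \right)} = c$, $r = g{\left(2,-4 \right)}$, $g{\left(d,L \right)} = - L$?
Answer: $763$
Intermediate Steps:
$r = 4$ ($r = \left(-1\right) \left(-4\right) = 4$)
$Y{\left(k \right)} = -17 + k$ ($Y{\left(k \right)} = k + 17 \left(-1\right) = k - 17 = -17 + k$)
$W = \frac{1}{763}$ ($W = \frac{1}{-17 + 15 \cdot 13 \cdot 4} = \frac{1}{-17 + 195 \cdot 4} = \frac{1}{-17 + 780} = \frac{1}{763} \approx 0.0013106$)
$\frac{1}{W} = \frac{1}{\frac{1}{763}} = 763$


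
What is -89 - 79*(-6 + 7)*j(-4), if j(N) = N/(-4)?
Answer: -168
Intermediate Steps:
j(N) = -N/4 (j(N) = N*(-¼) = -N/4)
-89 - 79*(-6 + 7)*j(-4) = -89 - 79*(-6 + 7)*(-¼*(-4)) = -89 - 79 = -168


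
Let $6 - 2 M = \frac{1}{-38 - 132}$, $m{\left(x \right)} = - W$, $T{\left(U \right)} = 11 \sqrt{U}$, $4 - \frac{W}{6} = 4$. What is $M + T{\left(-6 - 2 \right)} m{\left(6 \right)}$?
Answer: $\frac{1021}{340} \approx 3.0029$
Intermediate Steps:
$W = 0$ ($W = 24 - 24 = 0$)
$m{\left(x \right)} = 0$ ($m{\left(x \right)} = \left(-1\right) 0 = 0$)
$M = \frac{1021}{340}$ ($M = 3 - \frac{1}{2 \left(-38 - 132\right)} = 3 - \frac{1}{2 \left(-170\right)} = 3 - - \frac{1}{340} = 3 + \frac{1}{340} = \frac{1021}{340} \approx 3.0029$)
$M + T{\left(-6 - 2 \right)} m{\left(6 \right)} = \frac{1021}{340} + 11 \sqrt{-6 - 2} \cdot 0 = \frac{1021}{340} + 11 \sqrt{-8} \cdot 0 = \frac{1021}{340} + 11 \cdot 2 i \sqrt{2} \cdot 0 = \frac{1021}{340} + 22 i \sqrt{2} \cdot 0 = \frac{1021}{340} + 0 = \frac{1021}{340}$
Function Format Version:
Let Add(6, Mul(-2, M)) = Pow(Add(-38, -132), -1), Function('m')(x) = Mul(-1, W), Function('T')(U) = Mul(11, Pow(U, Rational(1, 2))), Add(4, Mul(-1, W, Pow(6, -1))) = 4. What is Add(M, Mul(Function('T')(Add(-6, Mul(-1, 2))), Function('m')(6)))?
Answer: Rational(1021, 340) ≈ 3.0029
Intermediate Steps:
W = 0 (W = Add(24, Mul(-6, 4)) = Add(24, -24) = 0)
Function('m')(x) = 0 (Function('m')(x) = Mul(-1, 0) = 0)
M = Rational(1021, 340) (M = Add(3, Mul(Rational(-1, 2), Pow(Add(-38, -132), -1))) = Add(3, Mul(Rational(-1, 2), Pow(-170, -1))) = Add(3, Mul(Rational(-1, 2), Rational(-1, 170))) = Add(3, Rational(1, 340)) = Rational(1021, 340) ≈ 3.0029)
Add(M, Mul(Function('T')(Add(-6, Mul(-1, 2))), Function('m')(6))) = Add(Rational(1021, 340), Mul(Mul(11, Pow(Add(-6, Mul(-1, 2)), Rational(1, 2))), 0)) = Add(Rational(1021, 340), Mul(Mul(11, Pow(Add(-6, -2), Rational(1, 2))), 0)) = Add(Rational(1021, 340), Mul(Mul(11, Pow(-8, Rational(1, 2))), 0)) = Add(Rational(1021, 340), Mul(Mul(11, Mul(2, I, Pow(2, Rational(1, 2)))), 0)) = Add(Rational(1021, 340), Mul(Mul(22, I, Pow(2, Rational(1, 2))), 0)) = Add(Rational(1021, 340), 0) = Rational(1021, 340)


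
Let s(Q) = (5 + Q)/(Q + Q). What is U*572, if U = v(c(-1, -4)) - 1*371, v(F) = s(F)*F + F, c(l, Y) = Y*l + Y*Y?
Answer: -193622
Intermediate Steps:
c(l, Y) = Y² + Y*l (c(l, Y) = Y*l + Y² = Y² + Y*l)
s(Q) = (5 + Q)/(2*Q) (s(Q) = (5 + Q)/((2*Q)) = (5 + Q)*(1/(2*Q)) = (5 + Q)/(2*Q))
v(F) = 5/2 + 3*F/2 (v(F) = ((5 + F)/(2*F))*F + F = (5/2 + F/2) + F = 5/2 + 3*F/2)
U = -677/2 (U = (5/2 + 3*(-4*(-4 - 1))/2) - 1*371 = (5/2 + 3*(-4*(-5))/2) - 371 = (5/2 + (3/2)*20) - 371 = (5/2 + 30) - 371 = 65/2 - 371 = -677/2 ≈ -338.50)
U*572 = -677/2*572 = -193622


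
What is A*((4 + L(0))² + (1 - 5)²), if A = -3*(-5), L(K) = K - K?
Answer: 480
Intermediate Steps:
L(K) = 0
A = 15
A*((4 + L(0))² + (1 - 5)²) = 15*((4 + 0)² + (1 - 5)²) = 15*(4² + (-4)²) = 15*(16 + 16) = 15*32 = 480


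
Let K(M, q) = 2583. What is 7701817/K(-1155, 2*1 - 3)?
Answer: 7701817/2583 ≈ 2981.7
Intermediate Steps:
7701817/K(-1155, 2*1 - 3) = 7701817/2583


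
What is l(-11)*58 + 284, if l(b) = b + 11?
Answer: 284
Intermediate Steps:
l(b) = 11 + b
l(-11)*58 + 284 = (11 - 11)*58 + 284 = 0*58 + 284 = 0 + 284 = 284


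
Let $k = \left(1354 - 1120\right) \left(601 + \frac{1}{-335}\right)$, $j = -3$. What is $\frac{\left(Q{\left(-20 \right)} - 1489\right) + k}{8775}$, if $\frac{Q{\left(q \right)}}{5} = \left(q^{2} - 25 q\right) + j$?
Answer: $\frac{48115816}{2939625} \approx 16.368$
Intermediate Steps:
$Q{\left(q \right)} = -15 - 125 q + 5 q^{2}$ ($Q{\left(q \right)} = 5 \left(\left(q^{2} - 25 q\right) - 3\right) = 5 \left(-3 + q^{2} - 25 q\right) = -15 - 125 q + 5 q^{2}$)
$k = \frac{47112156}{335}$ ($k = 234 \left(601 - \frac{1}{335}\right) = 234 \cdot \frac{201334}{335} = \frac{47112156}{335} \approx 1.4063 \cdot 10^{5}$)
$\frac{\left(Q{\left(-20 \right)} - 1489\right) + k}{8775} = \frac{\left(\left(-15 - -2500 + 5 \left(-20\right)^{2}\right) - 1489\right) + \frac{47112156}{335}}{8775} = \left(\left(\left(-15 + 2500 + 5 \cdot 400\right) - 1489\right) + \frac{47112156}{335}\right) \frac{1}{8775} = \left(\left(\left(-15 + 2500 + 2000\right) - 1489\right) + \frac{47112156}{335}\right) \frac{1}{8775} = \left(\left(4485 - 1489\right) + \frac{47112156}{335}\right) \frac{1}{8775} = \left(2996 + \frac{47112156}{335}\right) \frac{1}{8775} = \frac{48115816}{335} \cdot \frac{1}{8775} = \frac{48115816}{2939625}$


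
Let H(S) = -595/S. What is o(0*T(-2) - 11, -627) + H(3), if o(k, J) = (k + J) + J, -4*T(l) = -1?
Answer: -4390/3 ≈ -1463.3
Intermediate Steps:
T(l) = 1/4 (T(l) = -1/4*(-1) = 1/4)
o(k, J) = k + 2*J (o(k, J) = (J + k) + J = k + 2*J)
o(0*T(-2) - 11, -627) + H(3) = ((0*(1/4) - 11) + 2*(-627)) - 595/3 = ((0 - 11) - 1254) - 595*1/3 = (-11 - 1254) - 595/3 = -1265 - 595/3 = -4390/3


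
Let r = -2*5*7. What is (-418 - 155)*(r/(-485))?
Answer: -8022/97 ≈ -82.701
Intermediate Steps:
r = -70 (r = -10*7 = -70)
(-418 - 155)*(r/(-485)) = (-418 - 155)*(-70/(-485)) = -(-40110)*(-1)/485 = -573*14/97 = -8022/97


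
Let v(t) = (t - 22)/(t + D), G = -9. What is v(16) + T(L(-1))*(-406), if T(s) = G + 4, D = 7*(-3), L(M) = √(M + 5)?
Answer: 10156/5 ≈ 2031.2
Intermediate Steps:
L(M) = √(5 + M)
D = -21
T(s) = -5 (T(s) = -9 + 4 = -5)
v(t) = (-22 + t)/(-21 + t) (v(t) = (t - 22)/(t - 21) = (-22 + t)/(-21 + t))
v(16) + T(L(-1))*(-406) = (-22 + 16)/(-21 + 16) - 5*(-406) = -6/(-5) + 2030 = -⅕*(-6) + 2030 = 6/5 + 2030 = 10156/5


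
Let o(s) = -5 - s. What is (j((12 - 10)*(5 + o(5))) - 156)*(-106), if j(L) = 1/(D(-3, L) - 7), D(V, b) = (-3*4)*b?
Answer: 1868462/113 ≈ 16535.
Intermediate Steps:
D(V, b) = -12*b
j(L) = 1/(-7 - 12*L) (j(L) = 1/(-12*L - 7) = 1/(-7 - 12*L))
(j((12 - 10)*(5 + o(5))) - 156)*(-106) = (-1/(7 + 12*((12 - 10)*(5 + (-5 - 1*5)))) - 156)*(-106) = (-1/(7 + 12*(2*(5 + (-5 - 5)))) - 156)*(-106) = (-1/(7 + 12*(2*(5 - 10))) - 156)*(-106) = (-1/(7 + 12*(2*(-5))) - 156)*(-106) = (-1/(7 + 12*(-10)) - 156)*(-106) = (-1/(7 - 120) - 156)*(-106) = (-1/(-113) - 156)*(-106) = (-1*(-1/113) - 156)*(-106) = (1/113 - 156)*(-106) = -17627/113*(-106) = 1868462/113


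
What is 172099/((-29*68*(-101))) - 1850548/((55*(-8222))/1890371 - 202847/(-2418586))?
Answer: 1685144903084246164089413/141462448538254556 ≈ 1.1912e+7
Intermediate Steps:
172099/((-29*68*(-101))) - 1850548/((55*(-8222))/1890371 - 202847/(-2418586)) = 172099/((-1972*(-101))) - 1850548/(-452210*1/1890371 - 202847*(-1/2418586)) = 172099/199172 - 1850548/(-452210/1890371 + 202847/2418586) = 172099*(1/199172) - 1850548/(-710252688823/4572024835406) = 172099/199172 - 1850548*(-4572024835406/710252688823) = 172099/199172 + 8460751415110902488/710252688823 = 1685144903084246164089413/141462448538254556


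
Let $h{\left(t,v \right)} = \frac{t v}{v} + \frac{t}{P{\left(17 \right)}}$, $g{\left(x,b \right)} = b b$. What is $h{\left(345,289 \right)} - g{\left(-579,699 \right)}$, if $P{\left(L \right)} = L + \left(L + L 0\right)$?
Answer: $- \frac{16600359}{34} \approx -4.8825 \cdot 10^{5}$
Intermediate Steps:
$g{\left(x,b \right)} = b^{2}$
$P{\left(L \right)} = 2 L$ ($P{\left(L \right)} = L + \left(L + 0\right) = L + L = 2 L$)
$h{\left(t,v \right)} = \frac{35 t}{34}$ ($h{\left(t,v \right)} = \frac{t v}{v} + \frac{t}{2 \cdot 17} = t + \frac{t}{34} = \frac{35 t}{34}$)
$h{\left(345,289 \right)} - g{\left(-579,699 \right)} = \frac{35}{34} \cdot 345 - 699^{2} = \frac{12075}{34} - 488601 = - \frac{16600359}{34}$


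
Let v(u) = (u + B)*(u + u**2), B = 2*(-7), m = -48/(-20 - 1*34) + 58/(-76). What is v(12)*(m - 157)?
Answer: 2789852/57 ≈ 48945.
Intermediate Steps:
m = 43/342 (m = -48/(-20 - 34) + 58*(-1/76) = -48/(-54) - 29/38 = -48*(-1/54) - 29/38 = 8/9 - 29/38 = 43/342 ≈ 0.12573)
B = -14
v(u) = (-14 + u)*(u + u**2) (v(u) = (u - 14)*(u + u**2) = (-14 + u)*(u + u**2))
v(12)*(m - 157) = (12*(-14 + 12**2 - 13*12))*(43/342 - 157) = (12*(-14 + 144 - 156))*(-53651/342) = (12*(-26))*(-53651/342) = -312*(-53651/342) = 2789852/57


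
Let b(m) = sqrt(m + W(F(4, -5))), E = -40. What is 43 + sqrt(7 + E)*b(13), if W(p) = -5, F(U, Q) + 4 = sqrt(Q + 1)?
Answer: 43 + 2*I*sqrt(66) ≈ 43.0 + 16.248*I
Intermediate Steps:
F(U, Q) = -4 + sqrt(1 + Q) (F(U, Q) = -4 + sqrt(Q + 1) = -4 + sqrt(1 + Q))
b(m) = sqrt(-5 + m) (b(m) = sqrt(m - 5) = sqrt(-5 + m))
43 + sqrt(7 + E)*b(13) = 43 + sqrt(7 - 40)*sqrt(-5 + 13) = 43 + sqrt(-33)*sqrt(8) = 43 + (I*sqrt(33))*(2*sqrt(2)) = 43 + 2*I*sqrt(66)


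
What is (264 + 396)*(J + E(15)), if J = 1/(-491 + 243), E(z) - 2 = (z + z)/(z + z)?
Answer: 122595/62 ≈ 1977.3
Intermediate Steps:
E(z) = 3 (E(z) = 2 + (z + z)/(z + z) = 2 + (2*z)/((2*z)) = 2 + (2*z)*(1/(2*z)) = 2 + 1 = 3)
J = -1/248 (J = 1/(-248) = -1/248 ≈ -0.0040323)
(264 + 396)*(J + E(15)) = (264 + 396)*(-1/248 + 3) = 660*(743/248) = 122595/62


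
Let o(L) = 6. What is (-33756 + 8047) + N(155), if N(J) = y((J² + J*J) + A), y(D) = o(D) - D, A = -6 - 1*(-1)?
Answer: -73748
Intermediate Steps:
A = -5 (A = -6 + 1 = -5)
y(D) = 6 - D
N(J) = 11 - 2*J² (N(J) = 6 - ((J² + J*J) - 5) = 6 - ((J² + J²) - 5) = 6 - (2*J² - 5) = 6 - (-5 + 2*J²) = 6 + (5 - 2*J²) = 11 - 2*J²)
(-33756 + 8047) + N(155) = (-33756 + 8047) + (11 - 2*155²) = -25709 + (11 - 2*24025) = -25709 + (11 - 48050) = -25709 - 48039 = -73748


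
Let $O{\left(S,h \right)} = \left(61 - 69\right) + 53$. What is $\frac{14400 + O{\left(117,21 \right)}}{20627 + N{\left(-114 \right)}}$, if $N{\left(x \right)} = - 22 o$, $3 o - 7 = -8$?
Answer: $\frac{43335}{61903} \approx 0.70005$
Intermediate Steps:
$o = - \frac{1}{3}$ ($o = \frac{7}{3} + \frac{1}{3} \left(-8\right) = \frac{7}{3} - \frac{8}{3} = - \frac{1}{3} \approx -0.33333$)
$O{\left(S,h \right)} = 45$ ($O{\left(S,h \right)} = -8 + 53 = 45$)
$N{\left(x \right)} = \frac{22}{3}$ ($N{\left(x \right)} = \left(-22\right) \left(- \frac{1}{3}\right) = \frac{22}{3}$)
$\frac{14400 + O{\left(117,21 \right)}}{20627 + N{\left(-114 \right)}} = \frac{14400 + 45}{20627 + \frac{22}{3}} = \frac{14445}{\frac{61903}{3}} = 14445 \cdot \frac{3}{61903} = \frac{43335}{61903}$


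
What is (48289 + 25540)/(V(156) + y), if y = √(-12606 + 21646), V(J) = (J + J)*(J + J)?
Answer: 449175636/592240331 - 73829*√565/2368961324 ≈ 0.75769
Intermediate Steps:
V(J) = 4*J² (V(J) = (2*J)*(2*J) = 4*J²)
y = 4*√565 (y = √9040 = 4*√565 ≈ 95.079)
(48289 + 25540)/(V(156) + y) = (48289 + 25540)/(4*156² + 4*√565) = 73829/(4*24336 + 4*√565) = 73829/(97344 + 4*√565)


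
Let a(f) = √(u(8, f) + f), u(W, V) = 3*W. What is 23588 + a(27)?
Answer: 23588 + √51 ≈ 23595.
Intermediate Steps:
a(f) = √(24 + f) (a(f) = √(3*8 + f) = √(24 + f))
23588 + a(27) = 23588 + √(24 + 27) = 23588 + √51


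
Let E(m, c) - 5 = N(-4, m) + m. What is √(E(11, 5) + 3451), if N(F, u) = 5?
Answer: 4*√217 ≈ 58.924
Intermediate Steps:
E(m, c) = 10 + m (E(m, c) = 5 + (5 + m) = 10 + m)
√(E(11, 5) + 3451) = √((10 + 11) + 3451) = √(21 + 3451) = √3472 = 4*√217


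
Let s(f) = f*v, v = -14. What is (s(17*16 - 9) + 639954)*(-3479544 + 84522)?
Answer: -2160157437984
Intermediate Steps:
s(f) = -14*f (s(f) = f*(-14) = -14*f)
(s(17*16 - 9) + 639954)*(-3479544 + 84522) = (-14*(17*16 - 9) + 639954)*(-3479544 + 84522) = (-14*(272 - 9) + 639954)*(-3395022) = (-14*263 + 639954)*(-3395022) = (-3682 + 639954)*(-3395022) = 636272*(-3395022) = -2160157437984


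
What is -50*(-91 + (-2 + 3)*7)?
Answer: 4200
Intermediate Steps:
-50*(-91 + (-2 + 3)*7) = -50*(-91 + 1*7) = -50*(-91 + 7) = -50*(-84) = 4200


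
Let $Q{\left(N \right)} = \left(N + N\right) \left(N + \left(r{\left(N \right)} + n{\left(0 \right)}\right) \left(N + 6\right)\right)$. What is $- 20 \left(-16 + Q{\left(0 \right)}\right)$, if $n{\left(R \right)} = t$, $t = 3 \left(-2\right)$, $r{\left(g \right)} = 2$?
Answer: $320$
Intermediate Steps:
$t = -6$
$n{\left(R \right)} = -6$
$Q{\left(N \right)} = 2 N \left(-24 - 3 N\right)$ ($Q{\left(N \right)} = \left(N + N\right) \left(N + \left(2 - 6\right) \left(N + 6\right)\right) = 2 N \left(N - 4 \left(6 + N\right)\right) = 2 N \left(N - \left(24 + 4 N\right)\right) = 2 N \left(-24 - 3 N\right)$)
$- 20 \left(-16 + Q{\left(0 \right)}\right) = - 20 \left(-16 + 6 \cdot 0 \left(-8 - 0\right)\right) = - 20 \left(-16 + 6 \cdot 0 \left(-8 + 0\right)\right) = - 20 \left(-16 + 6 \cdot 0 \left(-8\right)\right) = - 20 \left(-16 + 0\right) = \left(-20\right) \left(-16\right) = 320$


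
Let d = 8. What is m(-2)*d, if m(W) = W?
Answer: -16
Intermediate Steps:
m(-2)*d = -2*8 = -16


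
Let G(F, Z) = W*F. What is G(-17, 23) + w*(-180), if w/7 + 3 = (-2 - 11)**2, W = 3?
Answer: -209211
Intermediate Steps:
w = 1162 (w = -21 + 7*(-2 - 11)**2 = -21 + 7*(-13)**2 = -21 + 7*169 = -21 + 1183 = 1162)
G(F, Z) = 3*F
G(-17, 23) + w*(-180) = 3*(-17) + 1162*(-180) = -51 - 209160 = -209211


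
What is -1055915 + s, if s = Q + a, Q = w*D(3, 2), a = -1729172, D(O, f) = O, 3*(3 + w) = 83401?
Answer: -2701695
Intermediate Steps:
w = 83392/3 (w = -3 + (⅓)*83401 = -3 + 83401/3 = 83392/3 ≈ 27797.)
Q = 83392 (Q = (83392/3)*3 = 83392)
s = -1645780 (s = 83392 - 1729172 = -1645780)
-1055915 + s = -1055915 - 1645780 = -2701695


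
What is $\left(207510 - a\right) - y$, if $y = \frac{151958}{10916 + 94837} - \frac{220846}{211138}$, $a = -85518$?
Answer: $\frac{3271430102087213}{11164238457} \approx 2.9303 \cdot 10^{5}$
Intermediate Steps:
$y = \frac{4364490583}{11164238457}$ ($y = \frac{151958}{105753} - \frac{110423}{105569} = \frac{4364490583}{11164238457} \approx 0.39093$)
$\left(207510 - a\right) - y = \left(207510 - -85518\right) - \frac{4364490583}{11164238457} = \left(207510 + 85518\right) - \frac{4364490583}{11164238457} = 293028 - \frac{4364490583}{11164238457} = \frac{3271430102087213}{11164238457}$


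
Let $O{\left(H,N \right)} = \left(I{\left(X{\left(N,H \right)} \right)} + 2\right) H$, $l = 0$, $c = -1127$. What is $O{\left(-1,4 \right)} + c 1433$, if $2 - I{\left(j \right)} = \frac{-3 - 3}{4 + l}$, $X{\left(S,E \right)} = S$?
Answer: $- \frac{3229993}{2} \approx -1.615 \cdot 10^{6}$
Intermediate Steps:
$I{\left(j \right)} = \frac{7}{2}$ ($I{\left(j \right)} = 2 - \frac{-3 - 3}{4 + 0} = 2 - - \frac{6}{4} = 2 - \left(-6\right) \frac{1}{4} = 2 - - \frac{3}{2} = 2 + \frac{3}{2} = \frac{7}{2}$)
$O{\left(H,N \right)} = \frac{11 H}{2}$ ($O{\left(H,N \right)} = \left(\frac{7}{2} + 2\right) H = \frac{11 H}{2}$)
$O{\left(-1,4 \right)} + c 1433 = \frac{11}{2} \left(-1\right) - 1614991 = - \frac{11}{2} - 1614991 = - \frac{3229993}{2}$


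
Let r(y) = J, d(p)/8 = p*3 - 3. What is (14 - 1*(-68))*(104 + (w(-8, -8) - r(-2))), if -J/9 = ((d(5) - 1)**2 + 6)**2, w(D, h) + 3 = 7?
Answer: 60190522074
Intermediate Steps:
d(p) = -24 + 24*p (d(p) = 8*(p*3 - 3) = 8*(3*p - 3) = 8*(-3 + 3*p) = -24 + 24*p)
w(D, h) = 4 (w(D, h) = -3 + 7 = 4)
J = -734030649 (J = -9*(((-24 + 24*5) - 1)**2 + 6)**2 = -9*(((-24 + 120) - 1)**2 + 6)**2 = -9*((96 - 1)**2 + 6)**2 = -9*(95**2 + 6)**2 = -9*(9025 + 6)**2 = -9*9031**2 = -9*81558961 = -734030649)
r(y) = -734030649
(14 - 1*(-68))*(104 + (w(-8, -8) - r(-2))) = (14 - 1*(-68))*(104 + (4 - 1*(-734030649))) = (14 + 68)*(104 + (4 + 734030649)) = 82*(104 + 734030653) = 82*734030757 = 60190522074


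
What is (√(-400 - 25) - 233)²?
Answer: 53864 - 2330*I*√17 ≈ 53864.0 - 9606.8*I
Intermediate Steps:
(√(-400 - 25) - 233)² = (√(-425) - 233)² = (5*I*√17 - 233)² = (-233 + 5*I*√17)²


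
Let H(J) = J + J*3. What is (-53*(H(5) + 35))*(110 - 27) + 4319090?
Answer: 4077145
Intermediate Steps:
H(J) = 4*J (H(J) = J + 3*J = 4*J)
(-53*(H(5) + 35))*(110 - 27) + 4319090 = (-53*(4*5 + 35))*(110 - 27) + 4319090 = -53*(20 + 35)*83 + 4319090 = -53*55*83 + 4319090 = -2915*83 + 4319090 = -241945 + 4319090 = 4077145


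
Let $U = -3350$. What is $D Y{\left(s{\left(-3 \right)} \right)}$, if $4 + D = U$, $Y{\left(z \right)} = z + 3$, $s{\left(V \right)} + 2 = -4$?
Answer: $10062$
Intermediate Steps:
$s{\left(V \right)} = -6$ ($s{\left(V \right)} = -2 - 4 = -6$)
$Y{\left(z \right)} = 3 + z$
$D = -3354$ ($D = -4 - 3350 = -3354$)
$D Y{\left(s{\left(-3 \right)} \right)} = - 3354 \left(3 - 6\right) = \left(-3354\right) \left(-3\right) = 10062$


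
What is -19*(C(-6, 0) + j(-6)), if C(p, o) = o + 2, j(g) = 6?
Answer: -152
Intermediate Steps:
C(p, o) = 2 + o
-19*(C(-6, 0) + j(-6)) = -19*((2 + 0) + 6) = -19*(2 + 6) = -19*8 = -152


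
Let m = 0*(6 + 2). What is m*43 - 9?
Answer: -9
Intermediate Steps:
m = 0 (m = 0*8 = 0)
m*43 - 9 = 0*43 - 9 = 0 - 9 = -9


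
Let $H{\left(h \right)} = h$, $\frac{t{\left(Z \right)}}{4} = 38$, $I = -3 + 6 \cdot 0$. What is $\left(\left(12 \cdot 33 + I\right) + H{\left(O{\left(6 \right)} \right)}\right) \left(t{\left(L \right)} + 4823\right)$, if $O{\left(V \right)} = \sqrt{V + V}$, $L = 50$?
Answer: $1955175 + 9950 \sqrt{3} \approx 1.9724 \cdot 10^{6}$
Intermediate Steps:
$I = -3$ ($I = -3 + 0 = -3$)
$t{\left(Z \right)} = 152$ ($t{\left(Z \right)} = 4 \cdot 38 = 152$)
$O{\left(V \right)} = \sqrt{2} \sqrt{V}$ ($O{\left(V \right)} = \sqrt{2 V} = \sqrt{2} \sqrt{V}$)
$\left(\left(12 \cdot 33 + I\right) + H{\left(O{\left(6 \right)} \right)}\right) \left(t{\left(L \right)} + 4823\right) = \left(\left(12 \cdot 33 - 3\right) + \sqrt{2} \sqrt{6}\right) \left(152 + 4823\right) = \left(\left(396 - 3\right) + 2 \sqrt{3}\right) 4975 = \left(393 + 2 \sqrt{3}\right) 4975 = 1955175 + 9950 \sqrt{3}$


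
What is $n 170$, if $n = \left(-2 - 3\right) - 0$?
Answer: $-850$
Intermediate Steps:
$n = -5$ ($n = -5 + \left(-1 + 1\right) = -5 + 0 = -5$)
$n 170 = \left(-5\right) 170 = -850$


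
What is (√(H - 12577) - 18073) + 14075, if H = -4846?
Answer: -3998 + I*√17423 ≈ -3998.0 + 132.0*I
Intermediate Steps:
(√(H - 12577) - 18073) + 14075 = (√(-4846 - 12577) - 18073) + 14075 = (√(-17423) - 18073) + 14075 = (I*√17423 - 18073) + 14075 = (-18073 + I*√17423) + 14075 = -3998 + I*√17423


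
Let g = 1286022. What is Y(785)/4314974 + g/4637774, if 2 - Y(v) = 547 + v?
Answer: 1385745813502/5002968556969 ≈ 0.27698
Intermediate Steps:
Y(v) = -545 - v (Y(v) = 2 - (547 + v) = 2 + (-547 - v) = -545 - v)
Y(785)/4314974 + g/4637774 = (-545 - 1*785)/4314974 + 1286022/4637774 = (-545 - 785)*(1/4314974) + 1286022*(1/4637774) = -1330*1/4314974 + 643011/2318887 = -665/2157487 + 643011/2318887 = 1385745813502/5002968556969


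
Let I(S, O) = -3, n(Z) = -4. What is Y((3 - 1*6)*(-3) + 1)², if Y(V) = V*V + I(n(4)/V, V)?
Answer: 9409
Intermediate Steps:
Y(V) = -3 + V² (Y(V) = V*V - 3 = V² - 3 = -3 + V²)
Y((3 - 1*6)*(-3) + 1)² = (-3 + ((3 - 1*6)*(-3) + 1)²)² = (-3 + ((3 - 6)*(-3) + 1)²)² = (-3 + (-3*(-3) + 1)²)² = (-3 + (9 + 1)²)² = (-3 + 10²)² = (-3 + 100)² = 97² = 9409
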